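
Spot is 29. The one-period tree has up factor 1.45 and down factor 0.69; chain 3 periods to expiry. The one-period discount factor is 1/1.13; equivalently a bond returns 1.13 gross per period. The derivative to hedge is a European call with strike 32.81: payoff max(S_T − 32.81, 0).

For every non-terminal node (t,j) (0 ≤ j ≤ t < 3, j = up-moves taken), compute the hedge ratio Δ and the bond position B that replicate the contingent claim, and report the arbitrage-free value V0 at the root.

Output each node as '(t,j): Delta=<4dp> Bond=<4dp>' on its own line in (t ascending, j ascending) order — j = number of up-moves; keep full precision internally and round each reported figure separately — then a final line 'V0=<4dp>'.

Under the risk-neutral measure, an up-move has probability p* = (R−d)/(u−d) = 0.5789 and values discount at R = 1.13.
Terminal values V(3,·): V(3,0)=0.0000, V(3,1)=0.0000, V(3,2)=9.2610, V(3,3)=55.6001
(2,0): S=13.8069. Δ = (V_up−V_dn)/(S_up−S_dn) = (0.0000−0.0000)/(20.0200−9.5268) = 0.0000. V = [p*·0.0000 + (1−p*)·0.0000]/1.13 = 0.0000. B = V − Δ·S = 0.0000.
(2,1): S=29.0145. Δ = (V_up−V_dn)/(S_up−S_dn) = (9.2610−0.0000)/(42.0710−20.0200) = 0.4200. V = [p*·9.2610 + (1−p*)·0.0000]/1.13 = 4.7448. B = V − Δ·S = -7.4407.
(2,2): S=60.9725. Δ = (V_up−V_dn)/(S_up−S_dn) = (55.6001−9.2610)/(88.4101−42.0710) = 1.0000. V = [p*·55.6001 + (1−p*)·9.2610]/1.13 = 31.9371. B = V − Δ·S = -29.0354.
(1,0): S=20.0100. Δ = (V_up−V_dn)/(S_up−S_dn) = (4.7448−0.0000)/(29.0145−13.8069) = 0.3120. V = [p*·4.7448 + (1−p*)·0.0000]/1.13 = 2.4310. B = V − Δ·S = -3.8122.
(1,1): S=42.0500. Δ = (V_up−V_dn)/(S_up−S_dn) = (31.9371−4.7448)/(60.9725−29.0145) = 0.8509. V = [p*·31.9371 + (1−p*)·4.7448]/1.13 = 18.1307. B = V − Δ·S = -17.6486.
(0,0): S=29.0000. Δ = (V_up−V_dn)/(S_up−S_dn) = (18.1307−2.4310)/(42.0500−20.0100) = 0.7123. V = [p*·18.1307 + (1−p*)·2.4310]/1.13 = 10.1950. B = V − Δ·S = -10.4626.
Root portfolio cost Δ·29+B reproduces V0=10.1950.

(0,0): Delta=0.7123 Bond=-10.4626
(1,0): Delta=0.3120 Bond=-3.8122
(1,1): Delta=0.8509 Bond=-17.6486
(2,0): Delta=0.0000 Bond=0.0000
(2,1): Delta=0.4200 Bond=-7.4407
(2,2): Delta=1.0000 Bond=-29.0354
V0=10.1950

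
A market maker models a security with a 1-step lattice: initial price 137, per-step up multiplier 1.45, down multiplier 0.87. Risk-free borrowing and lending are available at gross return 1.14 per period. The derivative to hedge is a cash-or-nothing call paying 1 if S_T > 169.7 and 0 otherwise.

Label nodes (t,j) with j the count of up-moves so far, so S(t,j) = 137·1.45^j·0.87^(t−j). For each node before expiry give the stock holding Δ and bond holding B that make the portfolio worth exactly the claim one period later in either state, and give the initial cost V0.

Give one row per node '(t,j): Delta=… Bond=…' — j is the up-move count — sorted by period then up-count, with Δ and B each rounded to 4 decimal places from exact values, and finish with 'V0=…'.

Risk-neutral probability p* = (R−d)/(u−d) = (1.14−0.87)/(1.45−0.87) = 0.4655.
Terminal values V(1,·): V(1,0)=0.0000, V(1,1)=1.0000
  t=0,j=0: stock 137.0000 → up 198.6500 (V=1.0000), down 119.1900 (V=0.0000). Price 0.4083; hedge Δ=0.0126, bond B=-1.3158.
The time-0 hedge costs 0.4083, which is the no-arbitrage price.

(0,0): Delta=0.0126 Bond=-1.3158
V0=0.4083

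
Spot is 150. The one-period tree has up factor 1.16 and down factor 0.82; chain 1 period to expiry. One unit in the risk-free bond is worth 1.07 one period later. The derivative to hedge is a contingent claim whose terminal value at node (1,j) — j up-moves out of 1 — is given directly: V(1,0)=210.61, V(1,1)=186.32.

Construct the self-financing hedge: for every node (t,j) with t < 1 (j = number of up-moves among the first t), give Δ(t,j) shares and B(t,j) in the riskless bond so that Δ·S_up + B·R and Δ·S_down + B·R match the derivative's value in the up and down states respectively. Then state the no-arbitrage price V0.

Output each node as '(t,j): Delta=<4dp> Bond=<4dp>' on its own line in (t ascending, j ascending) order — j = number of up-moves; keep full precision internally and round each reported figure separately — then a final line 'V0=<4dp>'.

(0,0): Delta=-0.4763 Bond=251.5811
V0=180.1399

Since d<R<u, set p* = (R−d)/(u−d) = 0.7353; price each node as the discounted p*-expectation of its children.
Terminal payoffs: V(1,0)=210.6100, V(1,1)=186.3200
  t=0,j=0: stock 150.0000 → up 174.0000 (V=186.3200), down 123.0000 (V=210.6100). Price 180.1399; hedge Δ=-0.4763, bond B=251.5811.
Root portfolio cost Δ·150+B reproduces V0=180.1399.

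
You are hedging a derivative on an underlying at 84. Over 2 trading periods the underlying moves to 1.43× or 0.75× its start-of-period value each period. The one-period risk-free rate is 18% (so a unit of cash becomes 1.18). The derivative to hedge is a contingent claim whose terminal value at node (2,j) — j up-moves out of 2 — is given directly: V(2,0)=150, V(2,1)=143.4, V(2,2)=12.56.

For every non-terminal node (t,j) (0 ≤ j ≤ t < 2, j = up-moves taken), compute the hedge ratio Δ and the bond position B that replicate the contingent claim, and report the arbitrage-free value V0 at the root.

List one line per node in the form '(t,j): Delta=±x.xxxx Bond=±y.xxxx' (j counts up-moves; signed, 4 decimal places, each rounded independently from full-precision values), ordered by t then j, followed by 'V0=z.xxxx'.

(0,0): Delta=-1.2635 Bond=172.1896
(1,0): Delta=-0.1541 Bond=133.2876
(1,1): Delta=-1.6018 Bond=243.8210
V0=66.0536

Under the risk-neutral measure, an up-move has probability p* = (R−d)/(u−d) = 0.6324 and values discount at R = 1.18.
Terminal payoffs: V(2,0)=150.0000, V(2,1)=143.4000, V(2,2)=12.5600
(1,0): S=63.0000. Δ = (V_up−V_dn)/(S_up−S_dn) = (143.4000−150.0000)/(90.0900−47.2500) = -0.1541. V = [p*·143.4000 + (1−p*)·150.0000]/1.18 = 123.5818. B = V − Δ·S = 133.2876.
(1,1): S=120.1200. Δ = (V_up−V_dn)/(S_up−S_dn) = (12.5600−143.4000)/(171.7716−90.0900) = -1.6018. V = [p*·12.5600 + (1−p*)·143.4000]/1.18 = 51.4093. B = V − Δ·S = 243.8210.
(0,0): S=84.0000. Δ = (V_up−V_dn)/(S_up−S_dn) = (51.4093−123.5818)/(120.1200−63.0000) = -1.2635. V = [p*·51.4093 + (1−p*)·123.5818]/1.18 = 66.0536. B = V − Δ·S = 172.1896.
Root portfolio cost Δ·84+B reproduces V0=66.0536.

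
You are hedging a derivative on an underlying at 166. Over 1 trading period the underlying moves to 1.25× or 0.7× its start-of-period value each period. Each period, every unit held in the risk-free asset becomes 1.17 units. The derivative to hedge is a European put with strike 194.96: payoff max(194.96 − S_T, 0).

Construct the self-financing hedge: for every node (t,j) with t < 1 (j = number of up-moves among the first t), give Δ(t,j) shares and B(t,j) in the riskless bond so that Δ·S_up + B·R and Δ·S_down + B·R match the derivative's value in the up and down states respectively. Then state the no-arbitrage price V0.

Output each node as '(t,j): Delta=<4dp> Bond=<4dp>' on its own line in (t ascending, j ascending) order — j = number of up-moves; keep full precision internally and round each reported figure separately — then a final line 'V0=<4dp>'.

Since d<R<u, set p* = (R−d)/(u−d) = 0.8545; price each node as the discounted p*-expectation of its children.
Terminal values V(1,·): V(1,0)=78.7600, V(1,1)=0.0000
(0,0): S=166.0000. Δ = (V_up−V_dn)/(S_up−S_dn) = (0.0000−78.7600)/(207.5000−116.2000) = -0.8627. V = [p*·0.0000 + (1−p*)·78.7600]/1.17 = 9.7915. B = V − Δ·S = 152.9915.
Root portfolio cost Δ·166+B reproduces V0=9.7915.

(0,0): Delta=-0.8627 Bond=152.9915
V0=9.7915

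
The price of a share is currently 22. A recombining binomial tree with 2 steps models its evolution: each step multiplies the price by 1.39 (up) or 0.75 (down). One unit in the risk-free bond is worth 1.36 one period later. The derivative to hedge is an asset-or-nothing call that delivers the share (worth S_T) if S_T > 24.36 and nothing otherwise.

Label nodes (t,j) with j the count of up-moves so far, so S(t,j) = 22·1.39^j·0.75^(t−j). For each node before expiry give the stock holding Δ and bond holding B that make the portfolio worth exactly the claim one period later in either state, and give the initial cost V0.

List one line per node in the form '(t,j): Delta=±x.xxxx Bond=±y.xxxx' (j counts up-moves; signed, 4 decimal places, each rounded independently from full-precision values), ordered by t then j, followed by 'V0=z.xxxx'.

(0,0): Delta=2.1157 Bond=-25.6688
(1,0): Delta=0.0000 Bond=0.0000
(1,1): Delta=2.1719 Bond=-36.6264
V0=20.8773

Under the risk-neutral measure, an up-move has probability p* = (R−d)/(u−d) = 0.9531 and values discount at R = 1.36.
At expiry t=2: V(2,0)=0.0000, V(2,1)=0.0000, V(2,2)=42.5062
(1,0): S=16.5000. Δ = (V_up−V_dn)/(S_up−S_dn) = (0.0000−0.0000)/(22.9350−12.3750) = 0.0000. V = [p*·0.0000 + (1−p*)·0.0000]/1.36 = 0.0000. B = V − Δ·S = 0.0000.
(1,1): S=30.5800. Δ = (V_up−V_dn)/(S_up−S_dn) = (42.5062−0.0000)/(42.5062−22.9350) = 2.1719. V = [p*·42.5062 + (1−p*)·0.0000]/1.36 = 29.7895. B = V − Δ·S = -36.6264.
(0,0): S=22.0000. Δ = (V_up−V_dn)/(S_up−S_dn) = (29.7895−0.0000)/(30.5800−16.5000) = 2.1157. V = [p*·29.7895 + (1−p*)·0.0000]/1.36 = 20.8773. B = V − Δ·S = -25.6688.
Root portfolio cost Δ·22+B reproduces V0=20.8773.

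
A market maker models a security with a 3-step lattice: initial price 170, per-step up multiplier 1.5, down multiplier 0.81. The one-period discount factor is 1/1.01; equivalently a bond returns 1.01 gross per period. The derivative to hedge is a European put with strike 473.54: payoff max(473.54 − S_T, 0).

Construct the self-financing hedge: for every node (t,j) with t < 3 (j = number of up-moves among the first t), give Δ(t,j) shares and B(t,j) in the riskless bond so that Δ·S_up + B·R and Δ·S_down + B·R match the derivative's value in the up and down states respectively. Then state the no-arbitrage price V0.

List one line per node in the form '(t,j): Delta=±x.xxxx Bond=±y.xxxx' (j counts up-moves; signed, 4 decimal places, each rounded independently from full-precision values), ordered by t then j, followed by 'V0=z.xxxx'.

(0,0): Delta=-0.9296 Bond=450.0205
(1,0): Delta=-1.0000 Bond=464.2094
(1,1): Delta=-0.8366 Bond=430.7833
(2,0): Delta=-1.0000 Bond=468.8515
(2,1): Delta=-1.0000 Bond=468.8515
(2,2): Delta=-0.6203 Bond=352.3784
V0=291.9818

Since d<R<u, set p* = (R−d)/(u−d) = 0.2899; price each node as the discounted p*-expectation of its children.
Terminal values V(3,·): V(3,0)=383.1950, V(3,1)=306.2345, V(3,2)=163.7150, V(3,3)=0.0000
  t=2,j=0: stock 111.5370 → up 167.3055 (V=306.2345), down 90.3450 (V=383.1950). Price 357.3145; hedge Δ=-1.0000, bond B=468.8515.
  t=2,j=1: stock 206.5500 → up 309.8250 (V=163.7150), down 167.3055 (V=306.2345). Price 262.3015; hedge Δ=-1.0000, bond B=468.8515.
  t=2,j=2: stock 382.5000 → up 573.7500 (V=0.0000), down 309.8250 (V=163.7150). Price 115.1103; hedge Δ=-0.6203, bond B=352.3784.
  t=1,j=0: stock 137.7000 → up 206.5500 (V=262.3015), down 111.5370 (V=357.3145). Price 326.5094; hedge Δ=-1.0000, bond B=464.2094.
  t=1,j=1: stock 255.0000 → up 382.5000 (V=115.1103), down 206.5500 (V=262.3015). Price 217.4627; hedge Δ=-0.8366, bond B=430.7833.
  t=0,j=0: stock 170.0000 → up 255.0000 (V=217.4627), down 137.7000 (V=326.5094). Price 291.9818; hedge Δ=-0.9296, bond B=450.0205.
The time-0 hedge costs 291.9818, which is the no-arbitrage price.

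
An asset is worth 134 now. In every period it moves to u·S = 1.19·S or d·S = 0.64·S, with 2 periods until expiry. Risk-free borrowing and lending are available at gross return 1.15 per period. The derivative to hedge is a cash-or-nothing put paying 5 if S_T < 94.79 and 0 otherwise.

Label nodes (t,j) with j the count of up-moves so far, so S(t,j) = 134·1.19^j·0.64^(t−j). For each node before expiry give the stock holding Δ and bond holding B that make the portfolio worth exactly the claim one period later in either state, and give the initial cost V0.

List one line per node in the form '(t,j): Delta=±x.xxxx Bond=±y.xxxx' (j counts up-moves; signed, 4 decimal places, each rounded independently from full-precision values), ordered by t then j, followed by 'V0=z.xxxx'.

(0,0): Delta=-0.0043 Bond=0.5949
(1,0): Delta=-0.1060 Bond=9.4071
(1,1): Delta=0.0000 Bond=0.0000
V0=0.0200

No-arbitrage ⇒ martingale measure with p* = (R−d)/(u−d) = 0.9273.
Terminal payoffs: V(2,0)=5.0000, V(2,1)=0.0000, V(2,2)=0.0000
(1,0): S=85.7600. Δ = (V_up−V_dn)/(S_up−S_dn) = (0.0000−5.0000)/(102.0544−54.8864) = -0.1060. V = [p*·0.0000 + (1−p*)·5.0000]/1.15 = 0.3162. B = V − Δ·S = 9.4071.
(1,1): S=159.4600. Δ = (V_up−V_dn)/(S_up−S_dn) = (0.0000−0.0000)/(189.7574−102.0544) = 0.0000. V = [p*·0.0000 + (1−p*)·0.0000]/1.15 = 0.0000. B = V − Δ·S = 0.0000.
(0,0): S=134.0000. Δ = (V_up−V_dn)/(S_up−S_dn) = (0.0000−0.3162)/(159.4600−85.7600) = -0.0043. V = [p*·0.0000 + (1−p*)·0.3162]/1.15 = 0.0200. B = V − Δ·S = 0.5949.
Root portfolio cost Δ·134+B reproduces V0=0.0200.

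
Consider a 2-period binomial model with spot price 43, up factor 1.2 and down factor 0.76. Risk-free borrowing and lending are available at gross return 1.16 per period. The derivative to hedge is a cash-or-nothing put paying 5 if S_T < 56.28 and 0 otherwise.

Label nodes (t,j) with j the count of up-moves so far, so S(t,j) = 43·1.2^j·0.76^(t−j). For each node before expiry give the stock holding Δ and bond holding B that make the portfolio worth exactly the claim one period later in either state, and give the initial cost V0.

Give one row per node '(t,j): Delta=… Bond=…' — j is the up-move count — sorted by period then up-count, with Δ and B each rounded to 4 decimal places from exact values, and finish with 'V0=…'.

The replicating-portfolio and risk-neutral prices coincide; use p* = (1.16−0.76)/(1.2−0.76) = 0.9091 for the latter.
At expiry t=2: V(2,0)=5.0000, V(2,1)=5.0000, V(2,2)=0.0000
Node (1,0) S=32.6800: V=(p*·5.0000+(1−p*)·5.0000)/1.16=4.3103; Δ=(5.0000−5.0000)/(39.2160−24.8368)=0.0000; B=V−Δ·S=4.3103
Node (1,1) S=51.6000: V=(p*·0.0000+(1−p*)·5.0000)/1.16=0.3918; Δ=(0.0000−5.0000)/(61.9200−39.2160)=-0.2202; B=V−Δ·S=11.7555
Node (0,0) S=43.0000: V=(p*·0.3918+(1−p*)·4.3103)/1.16=0.6449; Δ=(0.3918−4.3103)/(51.6000−32.6800)=-0.2071; B=V−Δ·S=9.5506
The time-0 hedge costs 0.6449, which is the no-arbitrage price.

(0,0): Delta=-0.2071 Bond=9.5506
(1,0): Delta=0.0000 Bond=4.3103
(1,1): Delta=-0.2202 Bond=11.7555
V0=0.6449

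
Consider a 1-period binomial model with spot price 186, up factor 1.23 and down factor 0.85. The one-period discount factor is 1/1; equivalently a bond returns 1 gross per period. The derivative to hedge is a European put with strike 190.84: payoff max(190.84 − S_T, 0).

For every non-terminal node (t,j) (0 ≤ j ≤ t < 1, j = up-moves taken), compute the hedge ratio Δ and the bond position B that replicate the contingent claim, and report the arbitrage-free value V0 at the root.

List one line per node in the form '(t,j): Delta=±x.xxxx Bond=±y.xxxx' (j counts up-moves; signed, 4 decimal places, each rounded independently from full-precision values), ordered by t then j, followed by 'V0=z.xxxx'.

The replicating-portfolio and risk-neutral prices coincide; use p* = (1−0.85)/(1.23−0.85) = 0.3947 for the latter.
Terminal values V(1,·): V(1,0)=32.7400, V(1,1)=0.0000
Node (0,0) S=186.0000: V=(p*·0.0000+(1−p*)·32.7400)/1=19.8163; Δ=(0.0000−32.7400)/(228.7800−158.1000)=-0.4632; B=V−Δ·S=105.9742
Check: Δ(0,0)·S0 + B(0,0) = 19.8163 = V0.

(0,0): Delta=-0.4632 Bond=105.9742
V0=19.8163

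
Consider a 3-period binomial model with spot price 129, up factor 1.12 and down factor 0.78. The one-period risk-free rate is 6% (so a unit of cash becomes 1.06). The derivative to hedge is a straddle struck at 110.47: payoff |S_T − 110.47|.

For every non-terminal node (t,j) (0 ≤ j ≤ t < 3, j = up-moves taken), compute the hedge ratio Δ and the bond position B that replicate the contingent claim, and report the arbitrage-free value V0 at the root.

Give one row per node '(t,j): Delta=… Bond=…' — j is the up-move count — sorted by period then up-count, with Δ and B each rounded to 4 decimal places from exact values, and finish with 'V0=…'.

Under the risk-neutral measure, an up-move has probability p* = (R−d)/(u−d) = 0.8235 and values discount at R = 1.06.
Terminal payoffs: V(3,0)=49.2528, V(3,1)=22.5684, V(3,2)=15.7477, V(3,3)=70.7657
  t=2,j=0: stock 78.4836 → up 87.9016 (V=22.5684), down 61.2172 (V=49.2528). Price 25.7334; hedge Δ=-1.0000, bond B=104.2170.
  t=2,j=1: stock 112.6944 → up 126.2177 (V=15.7477), down 87.9016 (V=22.5684). Price 15.9919; hedge Δ=-0.1780, bond B=36.0526.
  t=2,j=2: stock 161.8176 → up 181.2357 (V=70.7657), down 126.2177 (V=15.7477). Price 57.6006; hedge Δ=1.0000, bond B=-104.2170.
  t=1,j=0: stock 100.6200 → up 112.6944 (V=15.9919), down 78.4836 (V=25.7334). Price 16.7084; hedge Δ=-0.2847, bond B=45.3600.
  t=1,j=1: stock 144.4800 → up 161.8176 (V=57.6006), down 112.6944 (V=15.9919). Price 47.4131; hedge Δ=0.8470, bond B=-74.9656.
  t=0,j=0: stock 129.0000 → up 144.4800 (V=47.4131), down 100.6200 (V=16.7084). Price 39.6176; hedge Δ=0.7001, bond B=-50.6903.
The time-0 hedge costs 39.6176, which is the no-arbitrage price.

(0,0): Delta=0.7001 Bond=-50.6903
(1,0): Delta=-0.2847 Bond=45.3600
(1,1): Delta=0.8470 Bond=-74.9656
(2,0): Delta=-1.0000 Bond=104.2170
(2,1): Delta=-0.1780 Bond=36.0526
(2,2): Delta=1.0000 Bond=-104.2170
V0=39.6176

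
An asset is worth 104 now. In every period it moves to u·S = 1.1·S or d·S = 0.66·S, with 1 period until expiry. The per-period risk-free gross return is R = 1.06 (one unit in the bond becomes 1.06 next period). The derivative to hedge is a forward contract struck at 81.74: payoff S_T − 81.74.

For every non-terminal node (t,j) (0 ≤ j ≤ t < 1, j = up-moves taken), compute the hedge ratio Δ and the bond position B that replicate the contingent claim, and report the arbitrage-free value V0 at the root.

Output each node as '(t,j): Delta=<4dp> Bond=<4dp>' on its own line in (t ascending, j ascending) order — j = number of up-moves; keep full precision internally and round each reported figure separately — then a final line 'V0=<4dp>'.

(0,0): Delta=1.0000 Bond=-77.1132
V0=26.8868

The replicating-portfolio and risk-neutral prices coincide; use p* = (1.06−0.66)/(1.1−0.66) = 0.9091 for the latter.
Terminal payoffs: V(1,0)=-13.1000, V(1,1)=32.6600
  t=0,j=0: stock 104.0000 → up 114.4000 (V=32.6600), down 68.6400 (V=-13.1000). Price 26.8868; hedge Δ=1.0000, bond B=-77.1132.
The time-0 hedge costs 26.8868, which is the no-arbitrage price.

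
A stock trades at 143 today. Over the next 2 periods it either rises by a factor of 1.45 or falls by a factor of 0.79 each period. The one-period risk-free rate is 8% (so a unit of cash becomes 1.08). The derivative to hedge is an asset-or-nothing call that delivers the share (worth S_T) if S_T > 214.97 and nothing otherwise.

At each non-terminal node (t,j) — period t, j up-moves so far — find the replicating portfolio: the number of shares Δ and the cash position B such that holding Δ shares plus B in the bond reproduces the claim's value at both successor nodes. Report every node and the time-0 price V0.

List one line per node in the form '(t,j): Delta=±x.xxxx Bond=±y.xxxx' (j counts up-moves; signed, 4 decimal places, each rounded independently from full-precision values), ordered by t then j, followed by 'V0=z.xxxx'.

Under the risk-neutral measure, an up-move has probability p* = (R−d)/(u−d) = 0.4394 and values discount at R = 1.08.
At expiry t=2: V(2,0)=0.0000, V(2,1)=0.0000, V(2,2)=300.6575
Node (1,0) S=112.9700: V=(p*·0.0000+(1−p*)·0.0000)/1.08=0.0000; Δ=(0.0000−0.0000)/(163.8065−89.2463)=0.0000; B=V−Δ·S=0.0000
Node (1,1) S=207.3500: V=(p*·300.6575+(1−p*)·0.0000)/1.08=122.3214; Δ=(300.6575−0.0000)/(300.6575−163.8065)=2.1970; B=V−Δ·S=-333.2203
Node (0,0) S=143.0000: V=(p*·122.3214+(1−p*)·0.0000)/1.08=49.7660; Δ=(122.3214−0.0000)/(207.3500−112.9700)=1.2961; B=V−Δ·S=-135.5694
Check: Δ(0,0)·S0 + B(0,0) = 49.7660 = V0.

(0,0): Delta=1.2961 Bond=-135.5694
(1,0): Delta=0.0000 Bond=0.0000
(1,1): Delta=2.1970 Bond=-333.2203
V0=49.7660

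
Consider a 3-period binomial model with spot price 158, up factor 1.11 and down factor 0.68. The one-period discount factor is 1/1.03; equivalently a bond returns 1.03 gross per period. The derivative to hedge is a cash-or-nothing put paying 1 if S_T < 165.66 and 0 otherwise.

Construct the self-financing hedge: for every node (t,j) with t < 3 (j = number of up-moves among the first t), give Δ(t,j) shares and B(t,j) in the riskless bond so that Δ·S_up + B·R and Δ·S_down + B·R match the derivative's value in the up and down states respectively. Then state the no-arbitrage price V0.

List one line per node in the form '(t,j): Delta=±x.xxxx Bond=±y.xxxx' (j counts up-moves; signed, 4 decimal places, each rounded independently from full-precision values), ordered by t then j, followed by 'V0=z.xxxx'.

Since d<R<u, set p* = (R−d)/(u−d) = 0.8140; price each node as the discounted p*-expectation of its children.
Terminal values V(3,·): V(3,0)=1.0000, V(3,1)=1.0000, V(3,2)=1.0000, V(3,3)=0.0000
(2,0): S=73.0592. Δ = (V_up−V_dn)/(S_up−S_dn) = (1.0000−1.0000)/(81.0957−49.6803) = 0.0000. V = [p*·1.0000 + (1−p*)·1.0000]/1.03 = 0.9709. B = V − Δ·S = 0.9709.
(2,1): S=119.2584. Δ = (V_up−V_dn)/(S_up−S_dn) = (1.0000−1.0000)/(132.3768−81.0957) = 0.0000. V = [p*·1.0000 + (1−p*)·1.0000]/1.03 = 0.9709. B = V − Δ·S = 0.9709.
(2,2): S=194.6718. Δ = (V_up−V_dn)/(S_up−S_dn) = (0.0000−1.0000)/(216.0857−132.3768) = -0.0119. V = [p*·0.0000 + (1−p*)·1.0000]/1.03 = 0.1806. B = V − Δ·S = 2.5062.
(1,0): S=107.4400. Δ = (V_up−V_dn)/(S_up−S_dn) = (0.9709−0.9709)/(119.2584−73.0592) = 0.0000. V = [p*·0.9709 + (1−p*)·0.9709]/1.03 = 0.9426. B = V − Δ·S = 0.9426.
(1,1): S=175.3800. Δ = (V_up−V_dn)/(S_up−S_dn) = (0.1806−0.9709)/(194.6718−119.2584) = -0.0105. V = [p*·0.1806 + (1−p*)·0.9709]/1.03 = 0.3181. B = V − Δ·S = 2.1559.
(0,0): S=158.0000. Δ = (V_up−V_dn)/(S_up−S_dn) = (0.3181−0.9426)/(175.3800−107.4400) = -0.0092. V = [p*·0.3181 + (1−p*)·0.9426]/1.03 = 0.4216. B = V − Δ·S = 1.8739.
Self-financing check: at every node Δ·S+B equals the discounted successor values.

(0,0): Delta=-0.0092 Bond=1.8739
(1,0): Delta=0.0000 Bond=0.9426
(1,1): Delta=-0.0105 Bond=2.1559
(2,0): Delta=0.0000 Bond=0.9709
(2,1): Delta=0.0000 Bond=0.9709
(2,2): Delta=-0.0119 Bond=2.5062
V0=0.4216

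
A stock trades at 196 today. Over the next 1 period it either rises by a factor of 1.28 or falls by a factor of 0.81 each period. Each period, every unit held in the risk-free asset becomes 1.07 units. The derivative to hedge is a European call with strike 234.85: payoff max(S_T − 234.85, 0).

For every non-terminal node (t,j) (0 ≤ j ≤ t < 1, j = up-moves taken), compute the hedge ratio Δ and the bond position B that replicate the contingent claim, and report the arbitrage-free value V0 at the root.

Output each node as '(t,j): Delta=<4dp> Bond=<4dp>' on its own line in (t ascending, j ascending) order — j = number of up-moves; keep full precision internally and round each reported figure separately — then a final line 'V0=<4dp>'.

(0,0): Delta=0.1740 Bond=-25.8189
V0=8.2875

Risk-neutral probability p* = (R−d)/(u−d) = (1.07−0.81)/(1.28−0.81) = 0.5532.
At expiry t=1: V(1,0)=0.0000, V(1,1)=16.0300
  t=0,j=0: stock 196.0000 → up 250.8800 (V=16.0300), down 158.7600 (V=0.0000). Price 8.2875; hedge Δ=0.1740, bond B=-25.8189.
Check: Δ(0,0)·S0 + B(0,0) = 8.2875 = V0.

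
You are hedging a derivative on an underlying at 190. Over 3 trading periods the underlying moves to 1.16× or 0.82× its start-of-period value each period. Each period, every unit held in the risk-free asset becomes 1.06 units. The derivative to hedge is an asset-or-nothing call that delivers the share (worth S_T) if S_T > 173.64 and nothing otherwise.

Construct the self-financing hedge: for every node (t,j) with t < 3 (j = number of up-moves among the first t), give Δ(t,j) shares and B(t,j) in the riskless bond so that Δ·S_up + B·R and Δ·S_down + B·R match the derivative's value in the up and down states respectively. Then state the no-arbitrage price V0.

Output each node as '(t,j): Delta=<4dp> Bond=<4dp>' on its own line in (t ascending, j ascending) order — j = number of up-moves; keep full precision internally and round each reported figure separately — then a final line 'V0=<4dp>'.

Under the risk-neutral measure, an up-move has probability p* = (R−d)/(u−d) = 0.7059 and values discount at R = 1.06.
Terminal values V(3,·): V(3,0)=0.0000, V(3,1)=0.0000, V(3,2)=209.6445, V(3,3)=296.5702
(2,0): S=127.7560. Δ = (V_up−V_dn)/(S_up−S_dn) = (0.0000−0.0000)/(148.1970−104.7599) = 0.0000. V = [p*·0.0000 + (1−p*)·0.0000]/1.06 = 0.0000. B = V − Δ·S = 0.0000.
(2,1): S=180.7280. Δ = (V_up−V_dn)/(S_up−S_dn) = (209.6445−0.0000)/(209.6445−148.1970) = 3.4118. V = [p*·209.6445 + (1−p*)·0.0000]/1.06 = 139.6079. B = V − Δ·S = -476.9935.
(2,2): S=255.6640. Δ = (V_up−V_dn)/(S_up−S_dn) = (296.5702−209.6445)/(296.5702−209.6445) = 1.0000. V = [p*·296.5702 + (1−p*)·209.6445]/1.06 = 255.6640. B = V − Δ·S = 0.0000.
(1,0): S=155.8000. Δ = (V_up−V_dn)/(S_up−S_dn) = (139.6079−0.0000)/(180.7280−127.7560) = 2.6355. V = [p*·139.6079 + (1−p*)·0.0000]/1.06 = 92.9686. B = V − Δ·S = -317.6428.
(1,1): S=220.4000. Δ = (V_up−V_dn)/(S_up−S_dn) = (255.6640−139.6079)/(255.6640−180.7280) = 1.5487. V = [p*·255.6640 + (1−p*)·139.6079]/1.06 = 208.9904. B = V − Δ·S = -132.3512.
(0,0): S=190.0000. Δ = (V_up−V_dn)/(S_up−S_dn) = (208.9904−92.9686)/(220.4000−155.8000) = 1.7960. V = [p*·208.9904 + (1−p*)·92.9686]/1.06 = 164.9683. B = V − Δ·S = -176.2723.
Each (Δ,B) replicates both successor values, so the strategy is self-financing and V0 is arbitrage-free.

(0,0): Delta=1.7960 Bond=-176.2723
(1,0): Delta=2.6355 Bond=-317.6428
(1,1): Delta=1.5487 Bond=-132.3512
(2,0): Delta=0.0000 Bond=0.0000
(2,1): Delta=3.4118 Bond=-476.9935
(2,2): Delta=1.0000 Bond=0.0000
V0=164.9683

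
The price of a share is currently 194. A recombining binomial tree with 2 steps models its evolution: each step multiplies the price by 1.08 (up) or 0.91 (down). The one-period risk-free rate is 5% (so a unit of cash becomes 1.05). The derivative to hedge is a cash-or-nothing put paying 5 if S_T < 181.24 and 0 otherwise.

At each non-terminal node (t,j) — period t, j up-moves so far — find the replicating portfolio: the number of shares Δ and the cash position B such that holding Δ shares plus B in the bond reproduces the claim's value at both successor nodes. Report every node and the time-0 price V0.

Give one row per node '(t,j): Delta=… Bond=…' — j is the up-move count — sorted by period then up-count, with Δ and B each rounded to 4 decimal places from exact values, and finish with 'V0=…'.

Risk-neutral probability p* = (R−d)/(u−d) = (1.05−0.91)/(1.08−0.91) = 0.8235.
Terminal values V(2,·): V(2,0)=5.0000, V(2,1)=0.0000, V(2,2)=0.0000
(1,0): S=176.5400. Δ = (V_up−V_dn)/(S_up−S_dn) = (0.0000−5.0000)/(190.6632−160.6514) = -0.1666. V = [p*·0.0000 + (1−p*)·5.0000]/1.05 = 0.8403. B = V − Δ·S = 30.2521.
(1,1): S=209.5200. Δ = (V_up−V_dn)/(S_up−S_dn) = (0.0000−0.0000)/(226.2816−190.6632) = 0.0000. V = [p*·0.0000 + (1−p*)·0.0000]/1.05 = 0.0000. B = V − Δ·S = 0.0000.
(0,0): S=194.0000. Δ = (V_up−V_dn)/(S_up−S_dn) = (0.0000−0.8403)/(209.5200−176.5400) = -0.0255. V = [p*·0.0000 + (1−p*)·0.8403]/1.05 = 0.1412. B = V − Δ·S = 5.0844.
Self-financing check: at every node Δ·S+B equals the discounted successor values.

(0,0): Delta=-0.0255 Bond=5.0844
(1,0): Delta=-0.1666 Bond=30.2521
(1,1): Delta=0.0000 Bond=0.0000
V0=0.1412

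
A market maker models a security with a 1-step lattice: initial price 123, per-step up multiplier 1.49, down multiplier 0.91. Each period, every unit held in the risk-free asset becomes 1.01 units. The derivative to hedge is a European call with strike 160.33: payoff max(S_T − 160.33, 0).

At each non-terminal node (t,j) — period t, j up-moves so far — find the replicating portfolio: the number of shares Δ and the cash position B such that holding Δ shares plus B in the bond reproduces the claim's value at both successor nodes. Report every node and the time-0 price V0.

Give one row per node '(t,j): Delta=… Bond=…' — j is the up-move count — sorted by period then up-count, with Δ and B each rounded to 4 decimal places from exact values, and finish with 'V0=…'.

Since d<R<u, set p* = (R−d)/(u−d) = 0.1724; price each node as the discounted p*-expectation of its children.
Terminal payoffs: V(1,0)=0.0000, V(1,1)=22.9400
(0,0): S=123.0000. Δ = (V_up−V_dn)/(S_up−S_dn) = (22.9400−0.0000)/(183.2700−111.9300) = 0.3216. V = [p*·22.9400 + (1−p*)·0.0000]/1.01 = 3.9160. B = V − Δ·S = -35.6357.
The time-0 hedge costs 3.9160, which is the no-arbitrage price.

(0,0): Delta=0.3216 Bond=-35.6357
V0=3.9160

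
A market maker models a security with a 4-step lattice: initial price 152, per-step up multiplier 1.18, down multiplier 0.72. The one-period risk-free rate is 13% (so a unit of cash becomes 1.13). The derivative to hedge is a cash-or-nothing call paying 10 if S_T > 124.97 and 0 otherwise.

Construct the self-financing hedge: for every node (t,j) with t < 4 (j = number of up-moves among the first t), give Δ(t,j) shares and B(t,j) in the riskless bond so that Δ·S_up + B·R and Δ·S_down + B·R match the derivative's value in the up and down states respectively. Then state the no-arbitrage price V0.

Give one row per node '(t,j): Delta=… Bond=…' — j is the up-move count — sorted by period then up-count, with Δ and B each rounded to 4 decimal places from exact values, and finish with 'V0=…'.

(0,0): Delta=0.0257 Bond=1.8559
(1,0): Delta=0.1236 Bond=-8.6177
(1,1): Delta=0.0184 Bond=3.4039
(2,0): Delta=0.0000 Bond=0.0000
(2,1): Delta=0.1328 Bond=-10.9256
(2,2): Delta=0.0099 Bond=5.6478
(3,0): Delta=0.0000 Bond=0.0000
(3,1): Delta=0.0000 Bond=0.0000
(3,2): Delta=0.1427 Bond=-13.8515
(3,3): Delta=0.0000 Bond=8.8496
V0=5.7589

Risk-neutral probability p* = (R−d)/(u−d) = (1.13−0.72)/(1.18−0.72) = 0.8913.
Payoff layer (t=4): V(4,0)=0.0000, V(4,1)=0.0000, V(4,2)=0.0000, V(4,3)=10.0000, V(4,4)=10.0000
  t=3,j=0: stock 56.7337 → up 66.9458 (V=0.0000), down 40.8483 (V=0.0000). Price 0.0000; hedge Δ=0.0000, bond B=0.0000.
  t=3,j=1: stock 92.9802 → up 109.7167 (V=0.0000), down 66.9458 (V=0.0000). Price 0.0000; hedge Δ=0.0000, bond B=0.0000.
  t=3,j=2: stock 152.3843 → up 179.8134 (V=10.0000), down 109.7167 (V=0.0000). Price 7.8876; hedge Δ=0.1427, bond B=-13.8515.
  t=3,j=3: stock 249.7409 → up 294.6942 (V=10.0000), down 179.8134 (V=10.0000). Price 8.8496; hedge Δ=0.0000, bond B=8.8496.
  t=2,j=0: stock 78.7968 → up 92.9802 (V=0.0000), down 56.7337 (V=0.0000). Price 0.0000; hedge Δ=0.0000, bond B=0.0000.
  t=2,j=1: stock 129.1392 → up 152.3843 (V=7.8876), down 92.9802 (V=0.0000). Price 6.2215; hedge Δ=0.1328, bond B=-10.9256.
  t=2,j=2: stock 211.6448 → up 249.7409 (V=8.8496), down 152.3843 (V=7.8876). Price 7.7389; hedge Δ=0.0099, bond B=5.6478.
  t=1,j=0: stock 109.4400 → up 129.1392 (V=6.2215), down 78.7968 (V=0.0000). Price 4.9073; hedge Δ=0.1236, bond B=-8.6177.
  t=1,j=1: stock 179.3600 → up 211.6448 (V=7.7389), down 129.1392 (V=6.2215). Price 6.7027; hedge Δ=0.0184, bond B=3.4039.
  t=0,j=0: stock 152.0000 → up 179.3600 (V=6.7027), down 109.4400 (V=4.9073). Price 5.7589; hedge Δ=0.0257, bond B=1.8559.
Root portfolio cost Δ·152+B reproduces V0=5.7589.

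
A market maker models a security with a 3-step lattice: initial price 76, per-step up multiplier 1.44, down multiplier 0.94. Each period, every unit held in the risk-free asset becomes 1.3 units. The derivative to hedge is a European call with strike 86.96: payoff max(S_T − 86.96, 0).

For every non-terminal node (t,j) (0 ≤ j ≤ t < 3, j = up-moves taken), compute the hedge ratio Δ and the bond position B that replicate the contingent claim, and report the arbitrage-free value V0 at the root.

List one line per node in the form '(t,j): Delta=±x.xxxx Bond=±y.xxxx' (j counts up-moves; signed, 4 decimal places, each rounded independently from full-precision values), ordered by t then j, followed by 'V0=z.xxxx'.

Since d<R<u, set p* = (R−d)/(u−d) = 0.7200; price each node as the discounted p*-expectation of its children.
At expiry t=3: V(3,0)=0.0000, V(3,1)=9.7412, V(3,2)=61.1780, V(3,3)=139.9748
Node (2,0) S=67.1536: V=(p*·9.7412+(1−p*)·0.0000)/1.3=5.3951; Δ=(9.7412−0.0000)/(96.7012−63.1244)=0.2901; B=V−Δ·S=-14.0873
Node (2,1) S=102.8736: V=(p*·61.1780+(1−p*)·9.7412)/1.3=35.9813; Δ=(61.1780−9.7412)/(148.1380−96.7012)=1.0000; B=V−Δ·S=-66.8923
Node (2,2) S=157.5936: V=(p*·139.9748+(1−p*)·61.1780)/1.3=90.7013; Δ=(139.9748−61.1780)/(226.9348−148.1380)=1.0000; B=V−Δ·S=-66.8923
Node (1,0) S=71.4400: V=(p*·35.9813+(1−p*)·5.3951)/1.3=21.0901; Δ=(35.9813−5.3951)/(102.8736−67.1536)=0.8563; B=V−Δ·S=-40.0822
Node (1,1) S=109.4400: V=(p*·90.7013+(1−p*)·35.9813)/1.3=57.9844; Δ=(90.7013−35.9813)/(157.5936−102.8736)=1.0000; B=V−Δ·S=-51.4556
Node (0,0) S=76.0000: V=(p*·57.9844+(1−p*)·21.0901)/1.3=36.6569; Δ=(57.9844−21.0901)/(109.4400−71.4400)=0.9709; B=V−Δ·S=-37.1316
Root portfolio cost Δ·76+B reproduces V0=36.6569.

(0,0): Delta=0.9709 Bond=-37.1316
(1,0): Delta=0.8563 Bond=-40.0822
(1,1): Delta=1.0000 Bond=-51.4556
(2,0): Delta=0.2901 Bond=-14.0873
(2,1): Delta=1.0000 Bond=-66.8923
(2,2): Delta=1.0000 Bond=-66.8923
V0=36.6569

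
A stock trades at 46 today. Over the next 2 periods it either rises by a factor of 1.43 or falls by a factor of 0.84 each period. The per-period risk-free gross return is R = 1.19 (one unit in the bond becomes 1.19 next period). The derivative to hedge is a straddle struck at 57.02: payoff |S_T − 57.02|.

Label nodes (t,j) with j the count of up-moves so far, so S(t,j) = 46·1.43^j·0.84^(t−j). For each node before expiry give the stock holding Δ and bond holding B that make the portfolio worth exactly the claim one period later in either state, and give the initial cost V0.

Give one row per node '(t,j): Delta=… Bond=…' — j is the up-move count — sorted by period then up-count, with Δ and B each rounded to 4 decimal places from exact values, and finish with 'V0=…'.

(0,0): Delta=0.3609 Bond=-3.9234
(1,0): Delta=-1.0000 Bond=47.9160
(1,1): Delta=0.9091 Bond=-40.7271
V0=12.6776

Under the risk-neutral measure, an up-move has probability p* = (R−d)/(u−d) = 0.5932 and values discount at R = 1.19.
Terminal values V(2,·): V(2,0)=24.5624, V(2,1)=1.7648, V(2,2)=37.0454
(1,0): S=38.6400. Δ = (V_up−V_dn)/(S_up−S_dn) = (1.7648−24.5624)/(55.2552−32.4576) = -1.0000. V = [p*·1.7648 + (1−p*)·24.5624]/1.19 = 9.2760. B = V − Δ·S = 47.9160.
(1,1): S=65.7800. Δ = (V_up−V_dn)/(S_up−S_dn) = (37.0454−1.7648)/(94.0654−55.2552) = 0.9091. V = [p*·37.0454 + (1−p*)·1.7648]/1.19 = 19.0706. B = V − Δ·S = -40.7271.
(0,0): S=46.0000. Δ = (V_up−V_dn)/(S_up−S_dn) = (19.0706−9.2760)/(65.7800−38.6400) = 0.3609. V = [p*·19.0706 + (1−p*)·9.2760]/1.19 = 12.6776. B = V − Δ·S = -3.9234.
The time-0 hedge costs 12.6776, which is the no-arbitrage price.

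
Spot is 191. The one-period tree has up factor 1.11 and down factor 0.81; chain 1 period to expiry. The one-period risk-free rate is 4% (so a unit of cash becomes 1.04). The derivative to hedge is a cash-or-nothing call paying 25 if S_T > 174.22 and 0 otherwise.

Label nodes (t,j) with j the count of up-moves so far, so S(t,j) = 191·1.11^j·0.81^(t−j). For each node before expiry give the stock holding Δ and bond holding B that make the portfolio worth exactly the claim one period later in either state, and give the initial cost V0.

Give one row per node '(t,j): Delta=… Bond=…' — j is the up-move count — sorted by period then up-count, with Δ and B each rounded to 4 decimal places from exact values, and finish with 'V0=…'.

No-arbitrage ⇒ martingale measure with p* = (R−d)/(u−d) = 0.7667.
At expiry t=1: V(1,0)=0.0000, V(1,1)=25.0000
Node (0,0) S=191.0000: V=(p*·25.0000+(1−p*)·0.0000)/1.04=18.4295; Δ=(25.0000−0.0000)/(212.0100−154.7100)=0.4363; B=V−Δ·S=-64.9038
Root portfolio cost Δ·191+B reproduces V0=18.4295.

(0,0): Delta=0.4363 Bond=-64.9038
V0=18.4295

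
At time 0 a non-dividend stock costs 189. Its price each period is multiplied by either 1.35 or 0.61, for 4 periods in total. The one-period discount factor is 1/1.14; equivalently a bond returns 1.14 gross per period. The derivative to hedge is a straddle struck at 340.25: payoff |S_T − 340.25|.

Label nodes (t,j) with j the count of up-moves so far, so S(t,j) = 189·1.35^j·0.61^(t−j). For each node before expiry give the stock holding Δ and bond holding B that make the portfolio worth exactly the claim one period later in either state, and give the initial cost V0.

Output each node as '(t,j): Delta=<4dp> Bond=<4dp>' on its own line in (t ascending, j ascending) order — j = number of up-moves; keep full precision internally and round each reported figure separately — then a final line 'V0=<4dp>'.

No-arbitrage ⇒ martingale measure with p* = (R−d)/(u−d) = 0.7162.
At expiry t=4: V(4,0)=314.0814, V(4,1)=282.3358, V(4,2)=212.0792, V(4,3)=56.5934, V(4,4)=287.5147
  t=3,j=0: stock 42.8994 → up 57.9142 (V=282.3358), down 26.1686 (V=314.0814). Price 255.5655; hedge Δ=-1.0000, bond B=298.4649.
  t=3,j=1: stock 94.9413 → up 128.1708 (V=212.0792), down 57.9142 (V=282.3358). Price 203.5236; hedge Δ=-1.0000, bond B=298.4649.
  t=3,j=2: stock 210.1160 → up 283.6566 (V=56.5934), down 128.1708 (V=212.0792). Price 88.3489; hedge Δ=-1.0000, bond B=298.4649.
  t=3,j=3: stock 465.0109 → up 627.7647 (V=287.5147), down 283.6566 (V=56.5934). Price 194.7219; hedge Δ=0.6711, bond B=-117.3339.
  t=2,j=0: stock 70.3269 → up 94.9413 (V=203.5236), down 42.8994 (V=255.5655). Price 191.4844; hedge Δ=-1.0000, bond B=261.8113.
  t=2,j=1: stock 155.6415 → up 210.1160 (V=88.3489), down 94.9413 (V=203.5236). Price 106.1698; hedge Δ=-1.0000, bond B=261.8113.
  t=2,j=2: stock 344.4525 → up 465.0109 (V=194.7219), down 210.1160 (V=88.3489). Price 144.3289; hedge Δ=0.4173, bond B=0.5816.
  t=1,j=0: stock 115.2900 → up 155.6415 (V=106.1698), down 70.3269 (V=191.4844). Price 114.3691; hedge Δ=-1.0000, bond B=229.6591.
  t=1,j=1: stock 255.1500 → up 344.4525 (V=144.3289), down 155.6415 (V=106.1698). Price 117.1052; hedge Δ=0.2021, bond B=65.5389.
  t=0,j=0: stock 189.0000 → up 255.1500 (V=117.1052), down 115.2900 (V=114.3691). Price 102.0428; hedge Δ=0.0196, bond B=98.3452.
Check: Δ(0,0)·S0 + B(0,0) = 102.0428 = V0.

(0,0): Delta=0.0196 Bond=98.3452
(1,0): Delta=-1.0000 Bond=229.6591
(1,1): Delta=0.2021 Bond=65.5389
(2,0): Delta=-1.0000 Bond=261.8113
(2,1): Delta=-1.0000 Bond=261.8113
(2,2): Delta=0.4173 Bond=0.5816
(3,0): Delta=-1.0000 Bond=298.4649
(3,1): Delta=-1.0000 Bond=298.4649
(3,2): Delta=-1.0000 Bond=298.4649
(3,3): Delta=0.6711 Bond=-117.3339
V0=102.0428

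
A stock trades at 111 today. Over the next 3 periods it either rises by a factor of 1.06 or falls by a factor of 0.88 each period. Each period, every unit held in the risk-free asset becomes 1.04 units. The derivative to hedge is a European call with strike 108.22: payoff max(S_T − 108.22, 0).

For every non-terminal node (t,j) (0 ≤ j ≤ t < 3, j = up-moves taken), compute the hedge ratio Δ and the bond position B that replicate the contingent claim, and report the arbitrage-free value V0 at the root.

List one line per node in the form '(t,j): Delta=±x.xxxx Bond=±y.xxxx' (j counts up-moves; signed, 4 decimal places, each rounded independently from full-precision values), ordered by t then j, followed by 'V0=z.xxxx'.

Since d<R<u, set p* = (R−d)/(u−d) = 0.8889; price each node as the discounted p*-expectation of its children.
At expiry t=3: V(3,0)=0.0000, V(3,1)=0.0000, V(3,2)=1.5332, V(3,3)=23.9828
  t=2,j=0: stock 85.9584 → up 91.1159 (V=0.0000), down 75.6434 (V=0.0000). Price 0.0000; hedge Δ=0.0000, bond B=0.0000.
  t=2,j=1: stock 103.5408 → up 109.7532 (V=1.5332), down 91.1159 (V=0.0000). Price 1.3105; hedge Δ=0.0823, bond B=-7.2076.
  t=2,j=2: stock 124.7196 → up 132.2028 (V=23.9828), down 109.7532 (V=1.5332). Price 20.6619; hedge Δ=1.0000, bond B=-104.0577.
  t=1,j=0: stock 97.6800 → up 103.5408 (V=1.3105), down 85.9584 (V=0.0000). Price 1.1201; hedge Δ=0.0745, bond B=-6.1603.
  t=1,j=1: stock 117.6600 → up 124.7196 (V=20.6619), down 103.5408 (V=1.3105). Price 17.7998; hedge Δ=0.9137, bond B=-89.7082.
  t=0,j=0: stock 111.0000 → up 117.6600 (V=17.7998), down 97.6800 (V=1.1201). Price 15.3331; hedge Δ=0.8348, bond B=-77.3319.
Each (Δ,B) replicates both successor values, so the strategy is self-financing and V0 is arbitrage-free.

(0,0): Delta=0.8348 Bond=-77.3319
(1,0): Delta=0.0745 Bond=-6.1603
(1,1): Delta=0.9137 Bond=-89.7082
(2,0): Delta=0.0000 Bond=0.0000
(2,1): Delta=0.0823 Bond=-7.2076
(2,2): Delta=1.0000 Bond=-104.0577
V0=15.3331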